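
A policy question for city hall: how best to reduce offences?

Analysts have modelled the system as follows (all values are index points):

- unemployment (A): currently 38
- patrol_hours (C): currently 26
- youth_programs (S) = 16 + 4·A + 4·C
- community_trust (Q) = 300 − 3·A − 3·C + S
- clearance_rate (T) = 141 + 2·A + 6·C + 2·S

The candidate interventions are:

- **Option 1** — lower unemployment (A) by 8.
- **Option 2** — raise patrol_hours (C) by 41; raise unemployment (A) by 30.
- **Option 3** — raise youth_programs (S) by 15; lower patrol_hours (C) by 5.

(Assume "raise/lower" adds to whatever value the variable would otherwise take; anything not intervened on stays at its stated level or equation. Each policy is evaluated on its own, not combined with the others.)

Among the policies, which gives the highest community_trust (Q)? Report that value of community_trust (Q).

451

Option 1 (A − 8):
  A = 38 − 8 = 30
  C = 26
  S = 16 + 4·30 + 4·26 = 240
  Q = 300 − 3·30 − 3·26 + 240 = 372
Option 2 (C + 41, A + 30):
  A = 38 + 30 = 68
  C = 26 + 41 = 67
  S = 16 + 4·68 + 4·67 = 556
  Q = 300 − 3·68 − 3·67 + 556 = 451
Option 3 (S + 15, C − 5):
  A = 38
  C = 26 − 5 = 21
  S = 16 + 4·38 + 4·21 (+15 from intervention) = 267
  Q = 300 − 3·38 − 3·21 + 267 = 390
Comparing — Option 1: Q=372, Option 2: Q=451, Option 3: Q=390. Highest is 451 (Option 2).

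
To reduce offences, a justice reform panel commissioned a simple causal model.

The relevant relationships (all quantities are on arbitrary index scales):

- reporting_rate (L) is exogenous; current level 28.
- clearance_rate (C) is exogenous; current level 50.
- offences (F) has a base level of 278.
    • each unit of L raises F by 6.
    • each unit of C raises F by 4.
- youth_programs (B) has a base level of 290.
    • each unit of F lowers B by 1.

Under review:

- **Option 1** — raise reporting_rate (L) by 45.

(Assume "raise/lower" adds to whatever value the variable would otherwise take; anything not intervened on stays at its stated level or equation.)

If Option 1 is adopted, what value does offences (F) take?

916

Option 1 (L + 45):
  L = 28 + 45 = 73
  C = 50
  F = 278 + 6·73 + 4·50 = 916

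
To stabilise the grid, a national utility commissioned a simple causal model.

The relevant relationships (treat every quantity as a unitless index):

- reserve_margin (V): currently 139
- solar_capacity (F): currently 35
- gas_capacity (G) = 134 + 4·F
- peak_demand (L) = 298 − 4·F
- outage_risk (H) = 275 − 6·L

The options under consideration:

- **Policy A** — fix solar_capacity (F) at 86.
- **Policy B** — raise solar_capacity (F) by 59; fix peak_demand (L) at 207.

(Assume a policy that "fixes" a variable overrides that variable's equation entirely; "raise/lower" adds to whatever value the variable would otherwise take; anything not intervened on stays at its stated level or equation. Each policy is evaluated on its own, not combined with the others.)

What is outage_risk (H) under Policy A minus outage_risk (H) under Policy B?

1518

Policy A (F := 86):
  F = 86
  L = 298 − 4·86 = -46
  H = 275 − 6·(-46) = 551
Policy B (F + 59, L := 207):
  F = 35 + 59 = 94
  L = 207
  H = 275 − 6·207 = -967
H: 551 − (-967) = 1518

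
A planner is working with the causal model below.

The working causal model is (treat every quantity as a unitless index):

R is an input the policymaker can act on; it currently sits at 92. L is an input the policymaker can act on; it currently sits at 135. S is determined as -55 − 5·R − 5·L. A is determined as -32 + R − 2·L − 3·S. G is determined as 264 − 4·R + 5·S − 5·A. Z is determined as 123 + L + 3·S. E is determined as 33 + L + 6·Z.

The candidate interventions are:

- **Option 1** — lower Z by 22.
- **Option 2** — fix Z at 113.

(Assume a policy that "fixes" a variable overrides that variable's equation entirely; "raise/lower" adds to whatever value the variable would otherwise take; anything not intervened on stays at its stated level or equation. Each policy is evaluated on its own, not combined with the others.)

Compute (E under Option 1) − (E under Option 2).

-20682

Option 1 (Z − 22):
  R = 92
  L = 135
  S = -55 − 5·92 − 5·135 = -1190
  Z = 123 + 135 + 3·(-1190) (−22 from intervention) = -3334
  E = 33 + 135 + 6·(-3334) = -19836
Option 2 (Z := 113):
  R = 92
  L = 135
  S = -55 − 5·92 − 5·135 = -1190
  Z = 113
  E = 33 + 135 + 6·113 = 846
E: -19836 − 846 = -20682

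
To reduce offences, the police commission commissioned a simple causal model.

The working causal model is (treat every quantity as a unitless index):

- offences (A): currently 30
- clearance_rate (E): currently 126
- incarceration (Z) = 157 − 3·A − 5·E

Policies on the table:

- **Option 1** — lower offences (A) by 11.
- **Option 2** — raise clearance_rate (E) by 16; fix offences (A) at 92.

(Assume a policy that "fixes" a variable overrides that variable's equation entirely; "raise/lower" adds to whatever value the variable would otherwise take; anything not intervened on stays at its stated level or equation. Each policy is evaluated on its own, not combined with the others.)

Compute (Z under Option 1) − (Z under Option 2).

Option 1 (A − 11):
  A = 30 − 11 = 19
  E = 126
  Z = 157 − 3·19 − 5·126 = -530
Option 2 (E + 16, A := 92):
  A = 92
  E = 126 + 16 = 142
  Z = 157 − 3·92 − 5·142 = -829
Z: -530 − (-829) = 299

299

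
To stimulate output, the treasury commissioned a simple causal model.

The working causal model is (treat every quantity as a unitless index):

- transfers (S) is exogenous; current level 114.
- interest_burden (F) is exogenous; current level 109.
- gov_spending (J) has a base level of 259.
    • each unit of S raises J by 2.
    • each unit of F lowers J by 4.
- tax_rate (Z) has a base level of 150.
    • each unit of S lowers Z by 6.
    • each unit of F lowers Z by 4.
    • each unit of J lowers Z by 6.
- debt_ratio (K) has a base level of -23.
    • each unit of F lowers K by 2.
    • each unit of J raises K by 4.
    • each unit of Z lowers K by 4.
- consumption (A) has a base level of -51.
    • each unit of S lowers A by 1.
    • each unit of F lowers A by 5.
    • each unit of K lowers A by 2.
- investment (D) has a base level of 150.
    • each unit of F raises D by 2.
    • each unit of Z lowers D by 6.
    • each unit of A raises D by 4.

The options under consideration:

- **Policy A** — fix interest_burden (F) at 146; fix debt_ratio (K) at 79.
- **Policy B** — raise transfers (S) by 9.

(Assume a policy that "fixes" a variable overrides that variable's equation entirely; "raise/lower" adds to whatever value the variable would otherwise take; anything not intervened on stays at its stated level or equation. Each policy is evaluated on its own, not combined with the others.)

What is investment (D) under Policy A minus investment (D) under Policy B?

Policy A (F := 146, K := 79):
  S = 114
  F = 146
  J = 259 + 2·114 − 4·146 = -97
  Z = 150 − 6·114 − 4·146 − 6·(-97) = -536
  K = 79
  A = -51 − 114 − 5·146 − 2·79 = -1053
  D = 150 + 2·146 − 6·(-536) + 4·(-1053) = -554
Policy B (S + 9):
  S = 114 + 9 = 123
  F = 109
  J = 259 + 2·123 − 4·109 = 69
  Z = 150 − 6·123 − 4·109 − 6·69 = -1438
  K = -23 − 2·109 + 4·69 − 4·(-1438) = 5787
  A = -51 − 123 − 5·109 − 2·5787 = -12293
  D = 150 + 2·109 − 6·(-1438) + 4·(-12293) = -40176
D: -554 − (-40176) = 39622

39622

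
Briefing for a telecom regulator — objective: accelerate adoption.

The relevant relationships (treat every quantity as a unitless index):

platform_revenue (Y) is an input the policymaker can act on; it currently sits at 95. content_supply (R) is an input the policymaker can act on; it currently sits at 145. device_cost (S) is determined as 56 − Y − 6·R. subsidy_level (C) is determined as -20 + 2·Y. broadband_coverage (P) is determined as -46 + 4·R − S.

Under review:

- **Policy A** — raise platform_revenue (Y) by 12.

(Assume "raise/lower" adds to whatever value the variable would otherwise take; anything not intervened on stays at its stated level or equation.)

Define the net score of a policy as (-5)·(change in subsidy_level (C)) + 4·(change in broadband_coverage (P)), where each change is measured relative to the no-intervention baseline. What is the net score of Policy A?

Baseline:
  Y = 95
  R = 145
  S = 56 − 95 − 6·145 = -909
  C = -20 + 2·95 = 170
  P = -46 + 4·145 − (-909) = 1443
Policy A (Y + 12):
  Y = 95 + 12 = 107
  R = 145
  S = 56 − 107 − 6·145 = -921
  C = -20 + 2·107 = 194
  P = -46 + 4·145 − (-921) = 1455
ΔC = 194 − 170 = 24; ΔP = 1455 − 1443 = 12
Score = (-5)·24 + 4·12 = -72

-72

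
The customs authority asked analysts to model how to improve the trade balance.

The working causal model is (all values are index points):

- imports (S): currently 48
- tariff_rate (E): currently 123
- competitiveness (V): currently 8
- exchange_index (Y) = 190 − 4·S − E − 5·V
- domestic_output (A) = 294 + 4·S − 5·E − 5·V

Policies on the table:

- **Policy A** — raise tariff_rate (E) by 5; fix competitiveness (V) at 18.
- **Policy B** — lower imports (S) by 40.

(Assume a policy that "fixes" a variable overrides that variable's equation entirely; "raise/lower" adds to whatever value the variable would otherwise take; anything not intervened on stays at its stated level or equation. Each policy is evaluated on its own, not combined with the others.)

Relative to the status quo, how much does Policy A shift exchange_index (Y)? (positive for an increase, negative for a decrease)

Baseline:
  S = 48
  E = 123
  V = 8
  Y = 190 − 4·48 − 123 − 5·8 = -165
Policy A (E + 5, V := 18):
  S = 48
  E = 123 + 5 = 128
  V = 18
  Y = 190 − 4·48 − 128 − 5·18 = -220
Change in Y: -220 − (-165) = -55

-55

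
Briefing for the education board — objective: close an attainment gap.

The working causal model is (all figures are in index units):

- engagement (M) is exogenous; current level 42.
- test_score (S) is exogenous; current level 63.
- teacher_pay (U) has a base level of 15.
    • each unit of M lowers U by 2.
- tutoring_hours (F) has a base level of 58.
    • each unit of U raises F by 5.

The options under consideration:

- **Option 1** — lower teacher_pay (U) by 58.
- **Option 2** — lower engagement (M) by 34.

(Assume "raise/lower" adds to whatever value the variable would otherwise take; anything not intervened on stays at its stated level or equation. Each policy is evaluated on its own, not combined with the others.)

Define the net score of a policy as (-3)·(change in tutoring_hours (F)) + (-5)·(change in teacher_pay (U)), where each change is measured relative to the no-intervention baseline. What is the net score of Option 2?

Baseline:
  M = 42
  U = 15 − 2·42 = -69
  F = 58 + 5·(-69) = -287
Option 2 (M − 34):
  M = 42 − 34 = 8
  U = 15 − 2·8 = -1
  F = 58 + 5·(-1) = 53
ΔF = 53 − (-287) = 340; ΔU = -1 − (-69) = 68
Score = (-3)·340 + (-5)·68 = -1360

-1360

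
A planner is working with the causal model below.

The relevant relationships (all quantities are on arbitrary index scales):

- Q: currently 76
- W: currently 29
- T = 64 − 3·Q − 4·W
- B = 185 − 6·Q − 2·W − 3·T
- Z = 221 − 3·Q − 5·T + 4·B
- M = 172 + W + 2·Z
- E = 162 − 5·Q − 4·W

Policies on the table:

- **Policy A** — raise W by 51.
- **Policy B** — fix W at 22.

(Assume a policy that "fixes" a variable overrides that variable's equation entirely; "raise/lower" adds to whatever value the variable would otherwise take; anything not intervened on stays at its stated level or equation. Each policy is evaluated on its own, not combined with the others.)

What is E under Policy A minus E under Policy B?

Policy A (W + 51):
  Q = 76
  W = 29 + 51 = 80
  E = 162 − 5·76 − 4·80 = -538
Policy B (W := 22):
  Q = 76
  W = 22
  E = 162 − 5·76 − 4·22 = -306
E: -538 − (-306) = -232

-232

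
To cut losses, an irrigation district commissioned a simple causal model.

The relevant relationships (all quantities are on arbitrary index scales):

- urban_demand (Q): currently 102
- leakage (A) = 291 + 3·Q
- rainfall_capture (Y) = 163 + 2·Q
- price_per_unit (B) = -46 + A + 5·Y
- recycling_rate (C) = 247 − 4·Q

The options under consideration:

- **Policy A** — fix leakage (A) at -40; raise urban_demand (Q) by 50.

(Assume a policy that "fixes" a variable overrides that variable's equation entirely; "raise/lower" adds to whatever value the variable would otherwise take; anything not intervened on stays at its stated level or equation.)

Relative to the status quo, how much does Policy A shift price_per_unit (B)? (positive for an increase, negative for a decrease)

Baseline:
  Q = 102
  A = 291 + 3·102 = 597
  Y = 163 + 2·102 = 367
  B = -46 + 597 + 5·367 = 2386
Policy A (A := -40, Q + 50):
  Q = 102 + 50 = 152
  A = -40
  Y = 163 + 2·152 = 467
  B = -46 + (-40) + 5·467 = 2249
Change in B: 2249 − 2386 = -137

-137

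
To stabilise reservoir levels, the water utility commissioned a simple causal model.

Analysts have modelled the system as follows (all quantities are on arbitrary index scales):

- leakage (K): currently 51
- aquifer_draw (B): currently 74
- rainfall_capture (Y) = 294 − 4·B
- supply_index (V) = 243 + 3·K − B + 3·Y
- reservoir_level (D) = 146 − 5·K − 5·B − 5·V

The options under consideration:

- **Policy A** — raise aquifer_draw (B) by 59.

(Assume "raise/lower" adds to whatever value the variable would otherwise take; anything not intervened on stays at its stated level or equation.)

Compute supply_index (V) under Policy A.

Policy A (B + 59):
  K = 51
  B = 74 + 59 = 133
  Y = 294 − 4·133 = -238
  V = 243 + 3·51 − 133 + 3·(-238) = -451

-451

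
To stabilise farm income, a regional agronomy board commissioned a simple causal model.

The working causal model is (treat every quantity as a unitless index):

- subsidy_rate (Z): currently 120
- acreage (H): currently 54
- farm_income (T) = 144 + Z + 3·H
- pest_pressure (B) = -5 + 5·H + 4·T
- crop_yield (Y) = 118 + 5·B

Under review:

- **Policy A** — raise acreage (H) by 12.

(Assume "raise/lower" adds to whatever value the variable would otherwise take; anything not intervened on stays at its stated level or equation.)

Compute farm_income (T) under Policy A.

462

Policy A (H + 12):
  Z = 120
  H = 54 + 12 = 66
  T = 144 + 120 + 3·66 = 462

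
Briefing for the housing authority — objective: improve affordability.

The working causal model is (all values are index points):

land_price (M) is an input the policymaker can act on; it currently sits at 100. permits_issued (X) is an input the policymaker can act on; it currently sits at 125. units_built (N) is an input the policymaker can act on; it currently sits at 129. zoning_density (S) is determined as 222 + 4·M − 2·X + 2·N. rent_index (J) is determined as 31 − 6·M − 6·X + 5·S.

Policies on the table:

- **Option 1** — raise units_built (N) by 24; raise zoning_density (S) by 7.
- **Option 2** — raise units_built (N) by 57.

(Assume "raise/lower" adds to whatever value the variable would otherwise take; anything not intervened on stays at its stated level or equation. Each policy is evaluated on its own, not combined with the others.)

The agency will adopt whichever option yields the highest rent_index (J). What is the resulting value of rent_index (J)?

2401

Option 1 (N + 24, S + 7):
  M = 100
  X = 125
  N = 129 + 24 = 153
  S = 222 + 4·100 − 2·125 + 2·153 (+7 from intervention) = 685
  J = 31 − 6·100 − 6·125 + 5·685 = 2106
Option 2 (N + 57):
  M = 100
  X = 125
  N = 129 + 57 = 186
  S = 222 + 4·100 − 2·125 + 2·186 = 744
  J = 31 − 6·100 − 6·125 + 5·744 = 2401
Comparing — Option 1: J=2106, Option 2: J=2401. Highest is 2401 (Option 2).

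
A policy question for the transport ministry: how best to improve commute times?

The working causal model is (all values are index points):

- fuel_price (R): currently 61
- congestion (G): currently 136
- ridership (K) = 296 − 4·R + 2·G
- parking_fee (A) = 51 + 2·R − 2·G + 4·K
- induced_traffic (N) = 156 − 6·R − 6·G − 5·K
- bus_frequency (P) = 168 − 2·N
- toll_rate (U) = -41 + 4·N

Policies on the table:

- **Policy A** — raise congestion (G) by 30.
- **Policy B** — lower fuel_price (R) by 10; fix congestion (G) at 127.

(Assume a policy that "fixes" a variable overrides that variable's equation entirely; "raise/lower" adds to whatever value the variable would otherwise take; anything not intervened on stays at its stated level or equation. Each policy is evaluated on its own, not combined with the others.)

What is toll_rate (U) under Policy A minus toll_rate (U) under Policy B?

Policy A (G + 30):
  R = 61
  G = 136 + 30 = 166
  K = 296 − 4·61 + 2·166 = 384
  N = 156 − 6·61 − 6·166 − 5·384 = -3126
  U = -41 + 4·(-3126) = -12545
Policy B (R − 10, G := 127):
  R = 61 − 10 = 51
  G = 127
  K = 296 − 4·51 + 2·127 = 346
  N = 156 − 6·51 − 6·127 − 5·346 = -2642
  U = -41 + 4·(-2642) = -10609
U: -12545 − (-10609) = -1936

-1936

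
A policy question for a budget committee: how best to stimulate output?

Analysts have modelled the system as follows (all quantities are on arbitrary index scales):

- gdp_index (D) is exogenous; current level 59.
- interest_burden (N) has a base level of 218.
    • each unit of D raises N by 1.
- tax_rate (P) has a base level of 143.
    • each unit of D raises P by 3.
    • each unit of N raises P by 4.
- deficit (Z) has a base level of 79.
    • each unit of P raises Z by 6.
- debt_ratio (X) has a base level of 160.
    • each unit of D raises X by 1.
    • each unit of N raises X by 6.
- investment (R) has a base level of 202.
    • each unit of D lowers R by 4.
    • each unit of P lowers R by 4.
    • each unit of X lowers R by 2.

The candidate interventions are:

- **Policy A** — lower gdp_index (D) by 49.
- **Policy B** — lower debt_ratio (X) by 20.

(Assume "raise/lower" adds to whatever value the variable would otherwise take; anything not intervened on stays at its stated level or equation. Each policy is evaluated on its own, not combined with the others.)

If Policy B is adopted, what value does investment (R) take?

Policy B (X − 20):
  D = 59
  N = 218 + 59 = 277
  P = 143 + 3·59 + 4·277 = 1428
  X = 160 + 59 + 6·277 (−20 from intervention) = 1861
  R = 202 − 4·59 − 4·1428 − 2·1861 = -9468

-9468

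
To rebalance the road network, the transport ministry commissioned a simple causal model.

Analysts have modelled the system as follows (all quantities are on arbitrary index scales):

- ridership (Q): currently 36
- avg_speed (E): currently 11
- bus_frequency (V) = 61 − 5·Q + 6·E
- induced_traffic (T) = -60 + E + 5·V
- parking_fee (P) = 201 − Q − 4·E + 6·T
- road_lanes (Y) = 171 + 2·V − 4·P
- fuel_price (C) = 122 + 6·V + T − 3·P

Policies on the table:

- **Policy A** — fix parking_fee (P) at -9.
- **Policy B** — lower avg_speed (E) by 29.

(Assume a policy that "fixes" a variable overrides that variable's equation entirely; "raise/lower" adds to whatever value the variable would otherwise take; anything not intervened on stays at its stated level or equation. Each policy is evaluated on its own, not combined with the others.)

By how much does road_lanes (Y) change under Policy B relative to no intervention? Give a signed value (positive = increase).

20764

Baseline:
  Q = 36
  E = 11
  V = 61 − 5·36 + 6·11 = -53
  T = -60 + 11 + 5·(-53) = -314
  P = 201 − 36 − 4·11 + 6·(-314) = -1763
  Y = 171 + 2·(-53) − 4·(-1763) = 7117
Policy B (E − 29):
  Q = 36
  E = 11 − 29 = -18
  V = 61 − 5·36 + 6·(-18) = -227
  T = -60 + (-18) + 5·(-227) = -1213
  P = 201 − 36 − 4·(-18) + 6·(-1213) = -7041
  Y = 171 + 2·(-227) − 4·(-7041) = 27881
Change in Y: 27881 − 7117 = 20764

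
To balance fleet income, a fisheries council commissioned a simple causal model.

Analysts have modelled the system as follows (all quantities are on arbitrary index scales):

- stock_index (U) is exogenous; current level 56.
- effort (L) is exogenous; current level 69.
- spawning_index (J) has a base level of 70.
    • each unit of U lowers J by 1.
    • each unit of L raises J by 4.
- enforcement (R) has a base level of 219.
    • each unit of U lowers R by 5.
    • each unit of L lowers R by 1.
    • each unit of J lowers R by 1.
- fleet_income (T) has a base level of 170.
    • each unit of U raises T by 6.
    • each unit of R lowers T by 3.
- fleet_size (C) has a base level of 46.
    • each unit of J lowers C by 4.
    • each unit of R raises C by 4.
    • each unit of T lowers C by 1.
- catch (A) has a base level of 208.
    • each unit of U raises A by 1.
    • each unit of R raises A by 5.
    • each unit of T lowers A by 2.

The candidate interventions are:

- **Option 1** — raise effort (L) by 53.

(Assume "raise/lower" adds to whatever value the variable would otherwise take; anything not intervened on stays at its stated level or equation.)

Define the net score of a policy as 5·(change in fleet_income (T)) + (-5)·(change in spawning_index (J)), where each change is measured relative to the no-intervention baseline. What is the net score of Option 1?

Baseline:
  U = 56
  L = 69
  J = 70 − 56 + 4·69 = 290
  R = 219 − 5·56 − 69 − 290 = -420
  T = 170 + 6·56 − 3·(-420) = 1766
Option 1 (L + 53):
  U = 56
  L = 69 + 53 = 122
  J = 70 − 56 + 4·122 = 502
  R = 219 − 5·56 − 122 − 502 = -685
  T = 170 + 6·56 − 3·(-685) = 2561
ΔT = 2561 − 1766 = 795; ΔJ = 502 − 290 = 212
Score = 5·795 + (-5)·212 = 2915

2915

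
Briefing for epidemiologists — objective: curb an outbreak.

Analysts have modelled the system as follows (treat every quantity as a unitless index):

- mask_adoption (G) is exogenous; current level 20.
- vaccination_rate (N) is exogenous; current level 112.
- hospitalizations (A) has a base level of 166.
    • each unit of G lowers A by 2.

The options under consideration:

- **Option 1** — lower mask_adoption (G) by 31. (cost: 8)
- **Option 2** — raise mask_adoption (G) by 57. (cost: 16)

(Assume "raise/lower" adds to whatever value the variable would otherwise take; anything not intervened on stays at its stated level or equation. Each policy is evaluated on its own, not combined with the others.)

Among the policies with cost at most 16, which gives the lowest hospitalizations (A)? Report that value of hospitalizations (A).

12

Option 1 (G − 31):
  G = 20 − 31 = -11
  A = 166 − 2·(-11) = 188
Option 2 (G + 57):
  G = 20 + 57 = 77
  A = 166 − 2·77 = 12
Comparing — Option 1: A=188, Option 2: A=12. Lowest is 12 (Option 2).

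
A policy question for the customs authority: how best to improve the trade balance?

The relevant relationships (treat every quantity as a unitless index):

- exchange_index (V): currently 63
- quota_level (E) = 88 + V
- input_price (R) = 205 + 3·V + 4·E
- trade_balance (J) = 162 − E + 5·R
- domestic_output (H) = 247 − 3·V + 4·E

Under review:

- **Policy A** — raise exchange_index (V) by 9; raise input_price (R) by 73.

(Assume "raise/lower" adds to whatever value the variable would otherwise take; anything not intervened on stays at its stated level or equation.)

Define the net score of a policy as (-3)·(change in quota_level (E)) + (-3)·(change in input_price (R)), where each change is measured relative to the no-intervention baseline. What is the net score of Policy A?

Baseline:
  V = 63
  E = 88 + 63 = 151
  R = 205 + 3·63 + 4·151 = 998
Policy A (V + 9, R + 73):
  V = 63 + 9 = 72
  E = 88 + 72 = 160
  R = 205 + 3·72 + 4·160 (+73 from intervention) = 1134
ΔE = 160 − 151 = 9; ΔR = 1134 − 998 = 136
Score = (-3)·9 + (-3)·136 = -435

-435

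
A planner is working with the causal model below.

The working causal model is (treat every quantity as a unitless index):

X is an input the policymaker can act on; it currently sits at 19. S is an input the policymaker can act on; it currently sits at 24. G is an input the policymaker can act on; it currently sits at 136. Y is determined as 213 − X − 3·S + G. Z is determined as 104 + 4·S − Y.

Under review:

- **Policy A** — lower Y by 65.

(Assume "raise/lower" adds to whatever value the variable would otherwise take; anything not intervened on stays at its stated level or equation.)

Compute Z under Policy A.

7

Policy A (Y − 65):
  X = 19
  S = 24
  G = 136
  Y = 213 − 19 − 3·24 + 136 (−65 from intervention) = 193
  Z = 104 + 4·24 − 193 = 7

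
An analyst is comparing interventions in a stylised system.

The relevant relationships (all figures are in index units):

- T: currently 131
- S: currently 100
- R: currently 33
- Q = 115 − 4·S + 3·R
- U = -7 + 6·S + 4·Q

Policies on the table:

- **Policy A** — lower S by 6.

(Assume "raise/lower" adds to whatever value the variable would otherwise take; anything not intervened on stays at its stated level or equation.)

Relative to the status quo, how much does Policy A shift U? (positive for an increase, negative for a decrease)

Baseline:
  S = 100
  R = 33
  Q = 115 − 4·100 + 3·33 = -186
  U = -7 + 6·100 + 4·(-186) = -151
Policy A (S − 6):
  S = 100 − 6 = 94
  R = 33
  Q = 115 − 4·94 + 3·33 = -162
  U = -7 + 6·94 + 4·(-162) = -91
Change in U: -91 − (-151) = 60

60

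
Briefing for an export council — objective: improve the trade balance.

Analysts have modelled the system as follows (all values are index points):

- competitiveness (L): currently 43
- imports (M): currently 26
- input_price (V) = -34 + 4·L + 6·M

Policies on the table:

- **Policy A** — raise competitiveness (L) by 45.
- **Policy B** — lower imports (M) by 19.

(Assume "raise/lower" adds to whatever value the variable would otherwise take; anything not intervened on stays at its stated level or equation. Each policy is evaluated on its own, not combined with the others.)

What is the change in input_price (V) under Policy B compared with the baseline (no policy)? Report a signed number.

-114

Baseline:
  L = 43
  M = 26
  V = -34 + 4·43 + 6·26 = 294
Policy B (M − 19):
  L = 43
  M = 26 − 19 = 7
  V = -34 + 4·43 + 6·7 = 180
Change in V: 180 − 294 = -114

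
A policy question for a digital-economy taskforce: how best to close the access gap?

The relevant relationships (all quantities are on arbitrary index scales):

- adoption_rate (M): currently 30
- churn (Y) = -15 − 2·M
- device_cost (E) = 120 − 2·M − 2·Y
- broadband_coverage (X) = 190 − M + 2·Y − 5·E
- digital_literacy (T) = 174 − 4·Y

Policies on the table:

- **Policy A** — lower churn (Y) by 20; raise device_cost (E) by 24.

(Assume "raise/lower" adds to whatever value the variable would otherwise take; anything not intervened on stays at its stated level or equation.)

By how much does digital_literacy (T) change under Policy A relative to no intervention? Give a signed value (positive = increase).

Baseline:
  M = 30
  Y = -15 − 2·30 = -75
  T = 174 − 4·(-75) = 474
Policy A (Y − 20, E + 24):
  M = 30
  Y = -15 − 2·30 (−20 from intervention) = -95
  T = 174 − 4·(-95) = 554
Change in T: 554 − 474 = 80

80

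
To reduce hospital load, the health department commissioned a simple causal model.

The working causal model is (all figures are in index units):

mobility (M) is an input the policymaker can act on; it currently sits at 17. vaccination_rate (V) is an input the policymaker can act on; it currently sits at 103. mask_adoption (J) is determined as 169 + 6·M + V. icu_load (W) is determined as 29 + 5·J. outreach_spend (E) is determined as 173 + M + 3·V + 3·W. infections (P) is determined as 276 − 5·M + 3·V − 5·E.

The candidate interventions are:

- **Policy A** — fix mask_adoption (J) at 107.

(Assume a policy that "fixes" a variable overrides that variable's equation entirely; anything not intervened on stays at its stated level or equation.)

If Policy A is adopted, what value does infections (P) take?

Policy A (J := 107):
  M = 17
  V = 103
  J = 107
  W = 29 + 5·107 = 564
  E = 173 + 17 + 3·103 + 3·564 = 2191
  P = 276 − 5·17 + 3·103 − 5·2191 = -10455

-10455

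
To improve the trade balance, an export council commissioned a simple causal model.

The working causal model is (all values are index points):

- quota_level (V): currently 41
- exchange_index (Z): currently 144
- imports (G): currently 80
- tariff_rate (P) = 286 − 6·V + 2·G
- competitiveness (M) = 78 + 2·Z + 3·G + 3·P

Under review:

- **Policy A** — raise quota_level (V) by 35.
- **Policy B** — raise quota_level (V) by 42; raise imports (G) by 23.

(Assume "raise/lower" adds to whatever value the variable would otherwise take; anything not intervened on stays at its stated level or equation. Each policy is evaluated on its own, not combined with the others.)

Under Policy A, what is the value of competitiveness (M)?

Policy A (V + 35):
  V = 41 + 35 = 76
  Z = 144
  G = 80
  P = 286 − 6·76 + 2·80 = -10
  M = 78 + 2·144 + 3·80 + 3·(-10) = 576

576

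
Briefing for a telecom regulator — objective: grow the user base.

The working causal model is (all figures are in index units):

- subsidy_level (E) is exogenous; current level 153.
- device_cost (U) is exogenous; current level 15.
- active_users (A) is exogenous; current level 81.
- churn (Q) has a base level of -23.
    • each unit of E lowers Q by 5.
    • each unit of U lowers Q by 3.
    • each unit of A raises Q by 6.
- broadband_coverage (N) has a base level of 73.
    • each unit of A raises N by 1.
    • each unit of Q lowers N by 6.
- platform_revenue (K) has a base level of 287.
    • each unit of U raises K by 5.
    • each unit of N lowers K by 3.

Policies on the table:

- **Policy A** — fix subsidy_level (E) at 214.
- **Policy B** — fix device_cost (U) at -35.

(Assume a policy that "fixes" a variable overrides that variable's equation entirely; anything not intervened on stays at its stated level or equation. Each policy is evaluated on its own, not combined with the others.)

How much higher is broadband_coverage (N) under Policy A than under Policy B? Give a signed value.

2730

Policy A (E := 214):
  E = 214
  U = 15
  A = 81
  Q = -23 − 5·214 − 3·15 + 6·81 = -652
  N = 73 + 81 − 6·(-652) = 4066
Policy B (U := -35):
  E = 153
  U = -35
  A = 81
  Q = -23 − 5·153 − 3·(-35) + 6·81 = -197
  N = 73 + 81 − 6·(-197) = 1336
N: 4066 − 1336 = 2730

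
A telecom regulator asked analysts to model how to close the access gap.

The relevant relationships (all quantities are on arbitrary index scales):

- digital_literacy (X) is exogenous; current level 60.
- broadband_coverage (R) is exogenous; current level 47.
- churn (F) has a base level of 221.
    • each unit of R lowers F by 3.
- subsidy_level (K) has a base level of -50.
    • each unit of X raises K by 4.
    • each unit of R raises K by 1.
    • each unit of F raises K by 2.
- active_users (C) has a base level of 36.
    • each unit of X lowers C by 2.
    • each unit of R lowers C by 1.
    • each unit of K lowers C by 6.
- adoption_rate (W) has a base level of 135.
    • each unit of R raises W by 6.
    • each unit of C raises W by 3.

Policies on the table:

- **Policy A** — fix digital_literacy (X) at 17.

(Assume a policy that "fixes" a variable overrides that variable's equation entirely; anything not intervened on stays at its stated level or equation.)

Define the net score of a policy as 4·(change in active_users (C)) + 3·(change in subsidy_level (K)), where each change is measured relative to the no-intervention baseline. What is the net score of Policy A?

Baseline:
  X = 60
  R = 47
  F = 221 − 3·47 = 80
  K = -50 + 4·60 + 47 + 2·80 = 397
  C = 36 − 2·60 − 47 − 6·397 = -2513
Policy A (X := 17):
  X = 17
  R = 47
  F = 221 − 3·47 = 80
  K = -50 + 4·17 + 47 + 2·80 = 225
  C = 36 − 2·17 − 47 − 6·225 = -1395
ΔC = -1395 − (-2513) = 1118; ΔK = 225 − 397 = -172
Score = 4·1118 + 3·(-172) = 3956

3956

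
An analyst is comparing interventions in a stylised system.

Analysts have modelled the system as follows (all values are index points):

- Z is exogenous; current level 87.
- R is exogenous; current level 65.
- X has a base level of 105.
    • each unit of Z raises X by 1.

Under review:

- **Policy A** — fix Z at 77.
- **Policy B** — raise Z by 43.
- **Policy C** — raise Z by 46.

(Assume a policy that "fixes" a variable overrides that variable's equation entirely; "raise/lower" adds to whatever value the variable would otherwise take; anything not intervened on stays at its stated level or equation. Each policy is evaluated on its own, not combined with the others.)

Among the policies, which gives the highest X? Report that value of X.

Policy A (Z := 77):
  Z = 77
  X = 105 + 77 = 182
Policy B (Z + 43):
  Z = 87 + 43 = 130
  X = 105 + 130 = 235
Policy C (Z + 46):
  Z = 87 + 46 = 133
  X = 105 + 133 = 238
Comparing — Policy A: X=182, Policy B: X=235, Policy C: X=238. Highest is 238 (Policy C).

238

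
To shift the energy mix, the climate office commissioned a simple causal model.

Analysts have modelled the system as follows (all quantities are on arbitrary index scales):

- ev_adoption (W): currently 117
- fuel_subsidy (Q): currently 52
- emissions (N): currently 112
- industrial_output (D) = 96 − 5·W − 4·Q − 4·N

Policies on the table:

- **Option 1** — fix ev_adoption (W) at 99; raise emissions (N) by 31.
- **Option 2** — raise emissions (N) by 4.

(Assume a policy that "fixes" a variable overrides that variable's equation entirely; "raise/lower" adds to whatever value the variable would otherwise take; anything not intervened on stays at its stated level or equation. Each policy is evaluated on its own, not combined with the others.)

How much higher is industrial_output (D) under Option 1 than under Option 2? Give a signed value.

-18

Option 1 (W := 99, N + 31):
  W = 99
  Q = 52
  N = 112 + 31 = 143
  D = 96 − 5·99 − 4·52 − 4·143 = -1179
Option 2 (N + 4):
  W = 117
  Q = 52
  N = 112 + 4 = 116
  D = 96 − 5·117 − 4·52 − 4·116 = -1161
D: -1179 − (-1161) = -18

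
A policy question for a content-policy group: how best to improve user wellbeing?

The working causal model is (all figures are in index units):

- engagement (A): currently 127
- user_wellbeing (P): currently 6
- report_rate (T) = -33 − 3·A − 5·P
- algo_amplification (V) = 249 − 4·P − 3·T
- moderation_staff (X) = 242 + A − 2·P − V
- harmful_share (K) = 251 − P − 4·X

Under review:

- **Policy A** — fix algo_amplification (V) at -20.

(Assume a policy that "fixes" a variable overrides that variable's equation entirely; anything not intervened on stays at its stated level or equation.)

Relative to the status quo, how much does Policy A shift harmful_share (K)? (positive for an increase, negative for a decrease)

-6308

Baseline:
  A = 127
  P = 6
  T = -33 − 3·127 − 5·6 = -444
  V = 249 − 4·6 − 3·(-444) = 1557
  X = 242 + 127 − 2·6 − 1557 = -1200
  K = 251 − 6 − 4·(-1200) = 5045
Policy A (V := -20):
  A = 127
  P = 6
  T = -33 − 3·127 − 5·6 = -444
  V = -20
  X = 242 + 127 − 2·6 − (-20) = 377
  K = 251 − 6 − 4·377 = -1263
Change in K: -1263 − 5045 = -6308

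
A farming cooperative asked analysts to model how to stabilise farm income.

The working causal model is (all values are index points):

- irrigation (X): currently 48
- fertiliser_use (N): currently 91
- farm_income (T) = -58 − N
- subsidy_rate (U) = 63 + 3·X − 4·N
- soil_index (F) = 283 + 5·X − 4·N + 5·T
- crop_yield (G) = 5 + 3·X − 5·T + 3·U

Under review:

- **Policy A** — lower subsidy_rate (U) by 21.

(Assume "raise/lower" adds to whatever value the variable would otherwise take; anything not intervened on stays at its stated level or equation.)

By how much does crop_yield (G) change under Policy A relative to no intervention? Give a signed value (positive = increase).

-63

Baseline:
  X = 48
  N = 91
  T = -58 − 91 = -149
  U = 63 + 3·48 − 4·91 = -157
  G = 5 + 3·48 − 5·(-149) + 3·(-157) = 423
Policy A (U − 21):
  X = 48
  N = 91
  T = -58 − 91 = -149
  U = 63 + 3·48 − 4·91 (−21 from intervention) = -178
  G = 5 + 3·48 − 5·(-149) + 3·(-178) = 360
Change in G: 360 − 423 = -63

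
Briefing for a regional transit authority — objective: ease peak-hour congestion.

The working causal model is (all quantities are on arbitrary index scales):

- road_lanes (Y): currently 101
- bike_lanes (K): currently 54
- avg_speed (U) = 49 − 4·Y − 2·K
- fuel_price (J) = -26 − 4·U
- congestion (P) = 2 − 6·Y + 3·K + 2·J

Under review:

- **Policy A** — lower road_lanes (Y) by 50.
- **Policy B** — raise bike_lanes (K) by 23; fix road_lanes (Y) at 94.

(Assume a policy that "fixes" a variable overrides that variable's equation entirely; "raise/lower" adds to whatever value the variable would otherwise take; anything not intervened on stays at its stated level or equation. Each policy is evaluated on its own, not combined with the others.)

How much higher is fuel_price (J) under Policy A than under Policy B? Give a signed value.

-872

Policy A (Y − 50):
  Y = 101 − 50 = 51
  K = 54
  U = 49 − 4·51 − 2·54 = -263
  J = -26 − 4·(-263) = 1026
Policy B (K + 23, Y := 94):
  Y = 94
  K = 54 + 23 = 77
  U = 49 − 4·94 − 2·77 = -481
  J = -26 − 4·(-481) = 1898
J: 1026 − 1898 = -872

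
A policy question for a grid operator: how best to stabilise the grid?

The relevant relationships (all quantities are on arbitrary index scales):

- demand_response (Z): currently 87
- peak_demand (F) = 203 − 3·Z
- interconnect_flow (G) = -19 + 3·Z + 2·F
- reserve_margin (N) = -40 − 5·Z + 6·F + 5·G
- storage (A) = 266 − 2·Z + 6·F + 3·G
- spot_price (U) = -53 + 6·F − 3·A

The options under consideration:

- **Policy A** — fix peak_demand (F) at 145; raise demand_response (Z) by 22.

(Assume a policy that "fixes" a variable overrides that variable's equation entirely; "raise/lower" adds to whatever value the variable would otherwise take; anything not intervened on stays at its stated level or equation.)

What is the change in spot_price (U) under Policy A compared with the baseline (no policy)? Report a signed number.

Baseline:
  Z = 87
  F = 203 − 3·87 = -58
  G = -19 + 3·87 + 2·(-58) = 126
  A = 266 − 2·87 + 6·(-58) + 3·126 = 122
  U = -53 + 6·(-58) − 3·122 = -767
Policy A (F := 145, Z + 22):
  Z = 87 + 22 = 109
  F = 145
  G = -19 + 3·109 + 2·145 = 598
  A = 266 − 2·109 + 6·145 + 3·598 = 2712
  U = -53 + 6·145 − 3·2712 = -7319
Change in U: -7319 − (-767) = -6552

-6552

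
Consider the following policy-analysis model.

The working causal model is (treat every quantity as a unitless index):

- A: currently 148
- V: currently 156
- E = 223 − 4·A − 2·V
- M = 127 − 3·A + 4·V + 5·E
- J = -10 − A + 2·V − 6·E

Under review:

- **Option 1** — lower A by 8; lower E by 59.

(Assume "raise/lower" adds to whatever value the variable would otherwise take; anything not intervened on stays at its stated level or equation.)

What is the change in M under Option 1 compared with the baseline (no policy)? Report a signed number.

Baseline:
  A = 148
  V = 156
  E = 223 − 4·148 − 2·156 = -681
  M = 127 − 3·148 + 4·156 + 5·(-681) = -3098
Option 1 (A − 8, E − 59):
  A = 148 − 8 = 140
  V = 156
  E = 223 − 4·140 − 2·156 (−59 from intervention) = -708
  M = 127 − 3·140 + 4·156 + 5·(-708) = -3209
Change in M: -3209 − (-3098) = -111

-111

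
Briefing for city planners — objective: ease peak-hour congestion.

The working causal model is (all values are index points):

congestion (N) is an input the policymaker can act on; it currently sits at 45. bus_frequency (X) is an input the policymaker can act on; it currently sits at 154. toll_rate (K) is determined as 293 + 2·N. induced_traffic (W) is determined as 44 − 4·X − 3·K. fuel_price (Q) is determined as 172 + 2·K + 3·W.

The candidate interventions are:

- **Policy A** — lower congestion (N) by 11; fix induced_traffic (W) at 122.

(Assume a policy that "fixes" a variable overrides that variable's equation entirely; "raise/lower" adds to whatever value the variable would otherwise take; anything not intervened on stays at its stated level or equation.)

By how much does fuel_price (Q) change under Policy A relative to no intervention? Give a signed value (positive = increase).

Baseline:
  N = 45
  X = 154
  K = 293 + 2·45 = 383
  W = 44 − 4·154 − 3·383 = -1721
  Q = 172 + 2·383 + 3·(-1721) = -4225
Policy A (N − 11, W := 122):
  N = 45 − 11 = 34
  X = 154
  K = 293 + 2·34 = 361
  W = 122
  Q = 172 + 2·361 + 3·122 = 1260
Change in Q: 1260 − (-4225) = 5485

5485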